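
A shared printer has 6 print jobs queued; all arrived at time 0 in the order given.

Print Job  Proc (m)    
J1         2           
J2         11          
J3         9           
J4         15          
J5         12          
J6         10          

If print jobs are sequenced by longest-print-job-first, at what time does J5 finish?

27

LPT (decreasing processing time): J4 J5 J2 J6 J3 J1.
J4: 0→15
J5: 15→27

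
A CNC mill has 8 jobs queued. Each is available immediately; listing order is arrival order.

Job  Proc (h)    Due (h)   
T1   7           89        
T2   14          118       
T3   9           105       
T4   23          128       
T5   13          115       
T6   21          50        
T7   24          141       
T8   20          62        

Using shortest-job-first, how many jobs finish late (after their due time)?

SPT (increasing processing time): T1 T3 T5 T2 T8 T6 T4 T7.
T1: 0→7, due 89, tardiness 0
T3: 7→16, due 105, tardiness 0
T5: 16→29, due 115, tardiness 0
T2: 29→43, due 118, tardiness 0
T8: 43→63, due 62, tardiness 1
T6: 63→84, due 50, tardiness 34
T4: 84→107, due 128, tardiness 0
T7: 107→131, due 141, tardiness 0
Late jobs: 2.

2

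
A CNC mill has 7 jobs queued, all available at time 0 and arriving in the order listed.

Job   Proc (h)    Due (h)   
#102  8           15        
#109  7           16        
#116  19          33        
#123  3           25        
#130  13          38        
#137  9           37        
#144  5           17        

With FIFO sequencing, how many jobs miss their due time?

5

FIFO (arrival order): #102 #109 #116 #123 #130 #137 #144.
#102: 0→8, due 15, tardiness 0
#109: 8→15, due 16, tardiness 0
#116: 15→34, due 33, tardiness 1
#123: 34→37, due 25, tardiness 12
#130: 37→50, due 38, tardiness 12
#137: 50→59, due 37, tardiness 22
#144: 59→64, due 17, tardiness 47
Late jobs: 5.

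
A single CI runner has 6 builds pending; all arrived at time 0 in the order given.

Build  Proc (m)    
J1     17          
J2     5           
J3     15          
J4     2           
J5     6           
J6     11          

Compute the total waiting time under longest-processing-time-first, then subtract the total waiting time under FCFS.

35

LPT (decreasing processing time): J1 J3 J6 J5 J2 J4.
J1: waits 0, runs 0→17
J3: waits 17, runs 17→32
J6: waits 32, runs 32→43
J5: waits 43, runs 43→49
J2: waits 49, runs 49→54
J4: waits 54, runs 54→56
Sum = 0+17+32+43+49+54 = 195.
FIFO (arrival order): J1 J2 J3 J4 J5 J6.
J1: waits 0, runs 0→17
J2: waits 17, runs 17→22
J3: waits 22, runs 22→37
J4: waits 37, runs 37→39
J5: waits 39, runs 39→45
J6: waits 45, runs 45→56
Sum = 0+17+22+37+39+45 = 160.
Difference = 195 − 160 = 35.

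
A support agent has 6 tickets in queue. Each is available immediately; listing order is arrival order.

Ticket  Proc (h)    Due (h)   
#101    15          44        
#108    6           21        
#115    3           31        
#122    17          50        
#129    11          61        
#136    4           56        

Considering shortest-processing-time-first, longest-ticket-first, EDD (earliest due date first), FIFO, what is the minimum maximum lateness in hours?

SPT (increasing processing time): #115 #136 #108 #129 #101 #122.
#115: 0→3, due 31, lateness -28
#136: 3→7, due 56, lateness -49
#108: 7→13, due 21, lateness -8
#129: 13→24, due 61, lateness -37
#101: 24→39, due 44, lateness -5
#122: 39→56, due 50, lateness 6
Maximum = 6.
LPT (decreasing processing time): #122 #101 #129 #108 #136 #115.
#122: 0→17, due 50, lateness -33
#101: 17→32, due 44, lateness -12
#129: 32→43, due 61, lateness -18
#108: 43→49, due 21, lateness 28
#136: 49→53, due 56, lateness -3
#115: 53→56, due 31, lateness 25
Maximum = 28.
EDD (increasing due date): #108 #115 #101 #122 #136 #129.
#108: 0→6, due 21, lateness -15
#115: 6→9, due 31, lateness -22
#101: 9→24, due 44, lateness -20
#122: 24→41, due 50, lateness -9
#136: 41→45, due 56, lateness -11
#129: 45→56, due 61, lateness -5
Maximum = -5.
FIFO (arrival order): #101 #108 #115 #122 #129 #136.
#101: 0→15, due 44, lateness -29
#108: 15→21, due 21, lateness 0
#115: 21→24, due 31, lateness -7
#122: 24→41, due 50, lateness -9
#129: 41→52, due 61, lateness -9
#136: 52→56, due 56, lateness 0
Maximum = 0.
SPT 6, LPT 28, EDD -5, FIFO 0 → minimum -5.

-5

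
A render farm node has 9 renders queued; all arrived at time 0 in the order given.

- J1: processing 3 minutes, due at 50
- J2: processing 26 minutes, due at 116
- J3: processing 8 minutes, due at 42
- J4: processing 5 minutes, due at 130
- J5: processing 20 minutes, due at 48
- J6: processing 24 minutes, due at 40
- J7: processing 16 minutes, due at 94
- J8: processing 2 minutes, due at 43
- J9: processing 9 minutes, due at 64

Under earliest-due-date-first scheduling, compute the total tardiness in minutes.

EDD (increasing due date): J6 J3 J8 J5 J1 J9 J7 J2 J4.
J6: 0→24, due 40, tardiness 0
J3: 24→32, due 42, tardiness 0
J8: 32→34, due 43, tardiness 0
J5: 34→54, due 48, tardiness 6
J1: 54→57, due 50, tardiness 7
J9: 57→66, due 64, tardiness 2
J7: 66→82, due 94, tardiness 0
J2: 82→108, due 116, tardiness 0
J4: 108→113, due 130, tardiness 0
Sum = 0+0+0+6+7+2+0+0+0 = 15.

15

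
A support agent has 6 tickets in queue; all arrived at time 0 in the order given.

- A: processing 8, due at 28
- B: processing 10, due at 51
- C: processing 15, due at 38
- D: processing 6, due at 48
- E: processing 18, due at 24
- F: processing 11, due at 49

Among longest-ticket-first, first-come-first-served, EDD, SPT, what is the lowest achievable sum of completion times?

197

LPT (decreasing processing time): E C F B A D.
E: 0→18
C: 18→33
F: 33→44
B: 44→54
A: 54→62
D: 62→68
Sum = 18+33+44+54+62+68 = 279.
FIFO (arrival order): A B C D E F.
A: 0→8
B: 8→18
C: 18→33
D: 33→39
E: 39→57
F: 57→68
Sum = 8+18+33+39+57+68 = 223.
EDD (increasing due date): E A C D F B.
E: 0→18
A: 18→26
C: 26→41
D: 41→47
F: 47→58
B: 58→68
Sum = 18+26+41+47+58+68 = 258.
SPT (increasing processing time): D A B F C E.
D: 0→6
A: 6→14
B: 14→24
F: 24→35
C: 35→50
E: 50→68
Sum = 6+14+24+35+50+68 = 197.
LPT 279, FIFO 223, EDD 258, SPT 197 → minimum 197.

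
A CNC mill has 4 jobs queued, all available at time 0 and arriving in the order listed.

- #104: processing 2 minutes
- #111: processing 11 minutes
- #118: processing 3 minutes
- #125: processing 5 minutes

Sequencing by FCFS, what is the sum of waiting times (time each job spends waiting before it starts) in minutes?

31

FIFO (arrival order): #104 #111 #118 #125.
#104: waits 0, runs 0→2
#111: waits 2, runs 2→13
#118: waits 13, runs 13→16
#125: waits 16, runs 16→21
Sum = 0+2+13+16 = 31.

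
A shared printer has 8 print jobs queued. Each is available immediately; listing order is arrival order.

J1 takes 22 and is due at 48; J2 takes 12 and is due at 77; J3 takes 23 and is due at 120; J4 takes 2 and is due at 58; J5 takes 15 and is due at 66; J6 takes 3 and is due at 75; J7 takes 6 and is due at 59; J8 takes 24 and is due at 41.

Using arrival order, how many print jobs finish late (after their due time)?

5

FIFO (arrival order): J1 J2 J3 J4 J5 J6 J7 J8.
J1: 0→22, due 48, tardiness 0
J2: 22→34, due 77, tardiness 0
J3: 34→57, due 120, tardiness 0
J4: 57→59, due 58, tardiness 1
J5: 59→74, due 66, tardiness 8
J6: 74→77, due 75, tardiness 2
J7: 77→83, due 59, tardiness 24
J8: 83→107, due 41, tardiness 66
Late print jobs: 5.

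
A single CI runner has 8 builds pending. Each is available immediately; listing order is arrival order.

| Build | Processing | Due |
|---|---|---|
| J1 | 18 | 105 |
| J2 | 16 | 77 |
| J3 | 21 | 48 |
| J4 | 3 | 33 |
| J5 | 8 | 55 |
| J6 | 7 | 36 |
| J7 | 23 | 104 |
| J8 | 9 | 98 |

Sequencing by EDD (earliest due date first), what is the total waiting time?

289

EDD (increasing due date): J4 J6 J3 J5 J2 J8 J7 J1.
J4: waits 0, runs 0→3
J6: waits 3, runs 3→10
J3: waits 10, runs 10→31
J5: waits 31, runs 31→39
J2: waits 39, runs 39→55
J8: waits 55, runs 55→64
J7: waits 64, runs 64→87
J1: waits 87, runs 87→105
Sum = 0+3+10+31+39+55+64+87 = 289.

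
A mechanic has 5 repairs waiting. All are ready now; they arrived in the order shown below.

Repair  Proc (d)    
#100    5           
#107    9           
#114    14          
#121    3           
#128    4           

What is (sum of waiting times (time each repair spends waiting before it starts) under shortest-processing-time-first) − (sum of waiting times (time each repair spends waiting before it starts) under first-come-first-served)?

SPT (increasing processing time): #121 #128 #100 #107 #114.
#121: waits 0, runs 0→3
#128: waits 3, runs 3→7
#100: waits 7, runs 7→12
#107: waits 12, runs 12→21
#114: waits 21, runs 21→35
Sum = 0+3+7+12+21 = 43.
FIFO (arrival order): #100 #107 #114 #121 #128.
#100: waits 0, runs 0→5
#107: waits 5, runs 5→14
#114: waits 14, runs 14→28
#121: waits 28, runs 28→31
#128: waits 31, runs 31→35
Sum = 0+5+14+28+31 = 78.
Difference = 43 − 78 = -35.

-35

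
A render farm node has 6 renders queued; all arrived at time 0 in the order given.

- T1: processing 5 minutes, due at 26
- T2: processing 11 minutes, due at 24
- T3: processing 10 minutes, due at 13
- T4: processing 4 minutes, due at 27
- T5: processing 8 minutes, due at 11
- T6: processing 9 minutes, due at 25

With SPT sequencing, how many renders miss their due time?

4

SPT (increasing processing time): T4 T1 T5 T6 T3 T2.
T4: 0→4, due 27, tardiness 0
T1: 4→9, due 26, tardiness 0
T5: 9→17, due 11, tardiness 6
T6: 17→26, due 25, tardiness 1
T3: 26→36, due 13, tardiness 23
T2: 36→47, due 24, tardiness 23
Late renders: 4.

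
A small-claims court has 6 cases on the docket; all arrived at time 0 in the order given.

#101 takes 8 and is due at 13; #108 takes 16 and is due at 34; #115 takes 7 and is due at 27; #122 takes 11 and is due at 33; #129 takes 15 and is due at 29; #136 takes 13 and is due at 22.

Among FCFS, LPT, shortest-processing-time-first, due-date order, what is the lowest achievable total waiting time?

FIFO (arrival order): #101 #108 #115 #122 #129 #136.
#101: waits 0, runs 0→8
#108: waits 8, runs 8→24
#115: waits 24, runs 24→31
#122: waits 31, runs 31→42
#129: waits 42, runs 42→57
#136: waits 57, runs 57→70
Sum = 0+8+24+31+42+57 = 162.
LPT (decreasing processing time): #108 #129 #136 #122 #101 #115.
#108: waits 0, runs 0→16
#129: waits 16, runs 16→31
#136: waits 31, runs 31→44
#122: waits 44, runs 44→55
#101: waits 55, runs 55→63
#115: waits 63, runs 63→70
Sum = 0+16+31+44+55+63 = 209.
SPT (increasing processing time): #115 #101 #122 #136 #129 #108.
#115: waits 0, runs 0→7
#101: waits 7, runs 7→15
#122: waits 15, runs 15→26
#136: waits 26, runs 26→39
#129: waits 39, runs 39→54
#108: waits 54, runs 54→70
Sum = 0+7+15+26+39+54 = 141.
EDD (increasing due date): #101 #136 #115 #129 #122 #108.
#101: waits 0, runs 0→8
#136: waits 8, runs 8→21
#115: waits 21, runs 21→28
#129: waits 28, runs 28→43
#122: waits 43, runs 43→54
#108: waits 54, runs 54→70
Sum = 0+8+21+28+43+54 = 154.
FIFO 162, LPT 209, SPT 141, EDD 154 → minimum 141.

141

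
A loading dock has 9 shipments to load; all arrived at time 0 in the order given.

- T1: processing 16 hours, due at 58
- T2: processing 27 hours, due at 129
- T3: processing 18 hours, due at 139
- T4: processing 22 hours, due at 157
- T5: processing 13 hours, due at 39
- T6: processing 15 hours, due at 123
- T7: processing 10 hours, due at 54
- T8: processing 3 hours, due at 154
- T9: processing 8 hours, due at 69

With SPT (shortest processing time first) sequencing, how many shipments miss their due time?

SPT (increasing processing time): T8 T9 T7 T5 T6 T1 T3 T4 T2.
T8: 0→3, due 154, tardiness 0
T9: 3→11, due 69, tardiness 0
T7: 11→21, due 54, tardiness 0
T5: 21→34, due 39, tardiness 0
T6: 34→49, due 123, tardiness 0
T1: 49→65, due 58, tardiness 7
T3: 65→83, due 139, tardiness 0
T4: 83→105, due 157, tardiness 0
T2: 105→132, due 129, tardiness 3
Late shipments: 2.

2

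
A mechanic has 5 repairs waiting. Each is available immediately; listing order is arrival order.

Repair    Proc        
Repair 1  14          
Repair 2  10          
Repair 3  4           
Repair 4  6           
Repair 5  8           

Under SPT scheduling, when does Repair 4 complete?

10

SPT (increasing processing time): Repair 3 Repair 4 Repair 5 Repair 2 Repair 1.
Repair 3: 0→4
Repair 4: 4→10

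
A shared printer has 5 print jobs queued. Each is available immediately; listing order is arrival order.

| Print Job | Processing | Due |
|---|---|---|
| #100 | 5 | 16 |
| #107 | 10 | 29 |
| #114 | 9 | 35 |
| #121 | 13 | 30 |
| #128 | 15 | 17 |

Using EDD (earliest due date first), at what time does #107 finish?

EDD (increasing due date): #100 #128 #107 #121 #114.
#100: 0→5
#128: 5→20
#107: 20→30

30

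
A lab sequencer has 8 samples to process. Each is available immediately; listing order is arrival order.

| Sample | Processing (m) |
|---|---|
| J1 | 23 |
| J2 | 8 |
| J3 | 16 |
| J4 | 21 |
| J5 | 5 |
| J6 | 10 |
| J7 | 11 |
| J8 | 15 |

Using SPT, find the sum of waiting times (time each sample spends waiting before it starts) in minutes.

275

SPT (increasing processing time): J5 J2 J6 J7 J8 J3 J4 J1.
J5: waits 0, runs 0→5
J2: waits 5, runs 5→13
J6: waits 13, runs 13→23
J7: waits 23, runs 23→34
J8: waits 34, runs 34→49
J3: waits 49, runs 49→65
J4: waits 65, runs 65→86
J1: waits 86, runs 86→109
Sum = 0+5+13+23+34+49+65+86 = 275.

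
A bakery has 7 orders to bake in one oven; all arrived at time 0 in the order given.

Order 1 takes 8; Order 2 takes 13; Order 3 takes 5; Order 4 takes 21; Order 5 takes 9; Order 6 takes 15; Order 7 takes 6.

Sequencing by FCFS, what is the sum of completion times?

FIFO (arrival order): Order 1 Order 2 Order 3 Order 4 Order 5 Order 6 Order 7.
Order 1: 0→8
Order 2: 8→21
Order 3: 21→26
Order 4: 26→47
Order 5: 47→56
Order 6: 56→71
Order 7: 71→77
Sum = 8+21+26+47+56+71+77 = 306.

306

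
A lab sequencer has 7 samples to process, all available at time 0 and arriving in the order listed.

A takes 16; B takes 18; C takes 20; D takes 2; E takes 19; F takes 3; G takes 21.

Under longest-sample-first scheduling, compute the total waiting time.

391

LPT (decreasing processing time): G C E B A F D.
G: waits 0, runs 0→21
C: waits 21, runs 21→41
E: waits 41, runs 41→60
B: waits 60, runs 60→78
A: waits 78, runs 78→94
F: waits 94, runs 94→97
D: waits 97, runs 97→99
Sum = 0+21+41+60+78+94+97 = 391.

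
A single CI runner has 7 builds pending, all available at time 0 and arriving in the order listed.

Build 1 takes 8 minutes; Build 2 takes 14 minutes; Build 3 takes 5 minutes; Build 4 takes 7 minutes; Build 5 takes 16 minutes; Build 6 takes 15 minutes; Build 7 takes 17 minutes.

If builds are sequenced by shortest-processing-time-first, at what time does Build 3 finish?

5

SPT (increasing processing time): Build 3 Build 4 Build 1 Build 2 Build 6 Build 5 Build 7.
Build 3: 0→5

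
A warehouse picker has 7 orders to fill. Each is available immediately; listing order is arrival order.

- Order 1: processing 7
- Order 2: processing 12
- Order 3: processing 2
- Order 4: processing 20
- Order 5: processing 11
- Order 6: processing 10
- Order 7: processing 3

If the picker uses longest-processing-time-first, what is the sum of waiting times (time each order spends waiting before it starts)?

271

LPT (decreasing processing time): Order 4 Order 2 Order 5 Order 6 Order 1 Order 7 Order 3.
Order 4: waits 0, runs 0→20
Order 2: waits 20, runs 20→32
Order 5: waits 32, runs 32→43
Order 6: waits 43, runs 43→53
Order 1: waits 53, runs 53→60
Order 7: waits 60, runs 60→63
Order 3: waits 63, runs 63→65
Sum = 0+20+32+43+53+60+63 = 271.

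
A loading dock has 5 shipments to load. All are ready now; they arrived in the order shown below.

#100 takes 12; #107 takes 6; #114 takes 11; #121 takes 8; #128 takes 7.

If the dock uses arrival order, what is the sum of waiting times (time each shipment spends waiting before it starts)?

FIFO (arrival order): #100 #107 #114 #121 #128.
#100: waits 0, runs 0→12
#107: waits 12, runs 12→18
#114: waits 18, runs 18→29
#121: waits 29, runs 29→37
#128: waits 37, runs 37→44
Sum = 0+12+18+29+37 = 96.

96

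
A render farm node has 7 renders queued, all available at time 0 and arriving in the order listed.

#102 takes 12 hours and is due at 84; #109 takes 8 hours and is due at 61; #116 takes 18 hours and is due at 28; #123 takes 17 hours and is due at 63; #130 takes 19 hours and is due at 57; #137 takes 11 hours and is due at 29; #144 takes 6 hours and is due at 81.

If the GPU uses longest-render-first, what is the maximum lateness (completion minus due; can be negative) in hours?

LPT (decreasing processing time): #130 #116 #123 #102 #137 #109 #144.
#130: 0→19, due 57, lateness -38
#116: 19→37, due 28, lateness 9
#123: 37→54, due 63, lateness -9
#102: 54→66, due 84, lateness -18
#137: 66→77, due 29, lateness 48
#109: 77→85, due 61, lateness 24
#144: 85→91, due 81, lateness 10
Maximum = 48.

48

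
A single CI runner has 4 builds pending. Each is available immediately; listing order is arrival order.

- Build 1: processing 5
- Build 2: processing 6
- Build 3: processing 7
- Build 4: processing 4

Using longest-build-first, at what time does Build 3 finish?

7

LPT (decreasing processing time): Build 3 Build 2 Build 1 Build 4.
Build 3: 0→7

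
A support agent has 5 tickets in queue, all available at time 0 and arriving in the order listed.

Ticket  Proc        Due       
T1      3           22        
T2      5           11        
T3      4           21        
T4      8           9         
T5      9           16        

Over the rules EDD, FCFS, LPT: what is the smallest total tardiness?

EDD (increasing due date): T4 T2 T5 T3 T1.
T4: 0→8, due 9, tardiness 0
T2: 8→13, due 11, tardiness 2
T5: 13→22, due 16, tardiness 6
T3: 22→26, due 21, tardiness 5
T1: 26→29, due 22, tardiness 7
Sum = 0+2+6+5+7 = 20.
FIFO (arrival order): T1 T2 T3 T4 T5.
T1: 0→3, due 22, tardiness 0
T2: 3→8, due 11, tardiness 0
T3: 8→12, due 21, tardiness 0
T4: 12→20, due 9, tardiness 11
T5: 20→29, due 16, tardiness 13
Sum = 0+0+0+11+13 = 24.
LPT (decreasing processing time): T5 T4 T2 T3 T1.
T5: 0→9, due 16, tardiness 0
T4: 9→17, due 9, tardiness 8
T2: 17→22, due 11, tardiness 11
T3: 22→26, due 21, tardiness 5
T1: 26→29, due 22, tardiness 7
Sum = 0+8+11+5+7 = 31.
EDD 20, FIFO 24, LPT 31 → minimum 20.

20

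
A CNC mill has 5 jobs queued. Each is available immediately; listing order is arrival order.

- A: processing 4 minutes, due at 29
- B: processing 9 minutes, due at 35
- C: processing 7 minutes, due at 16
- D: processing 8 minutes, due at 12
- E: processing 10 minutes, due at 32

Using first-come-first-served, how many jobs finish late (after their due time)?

3

FIFO (arrival order): A B C D E.
A: 0→4, due 29, tardiness 0
B: 4→13, due 35, tardiness 0
C: 13→20, due 16, tardiness 4
D: 20→28, due 12, tardiness 16
E: 28→38, due 32, tardiness 6
Late jobs: 3.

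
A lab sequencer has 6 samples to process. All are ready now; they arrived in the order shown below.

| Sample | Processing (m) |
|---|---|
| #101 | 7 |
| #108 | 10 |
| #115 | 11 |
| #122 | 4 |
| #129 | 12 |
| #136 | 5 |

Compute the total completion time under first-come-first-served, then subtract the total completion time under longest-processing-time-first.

FIFO (arrival order): #101 #108 #115 #122 #129 #136.
#101: 0→7
#108: 7→17
#115: 17→28
#122: 28→32
#129: 32→44
#136: 44→49
Sum = 7+17+28+32+44+49 = 177.
LPT (decreasing processing time): #129 #115 #108 #101 #136 #122.
#129: 0→12
#115: 12→23
#108: 23→33
#101: 33→40
#136: 40→45
#122: 45→49
Sum = 12+23+33+40+45+49 = 202.
Difference = 177 − 202 = -25.

-25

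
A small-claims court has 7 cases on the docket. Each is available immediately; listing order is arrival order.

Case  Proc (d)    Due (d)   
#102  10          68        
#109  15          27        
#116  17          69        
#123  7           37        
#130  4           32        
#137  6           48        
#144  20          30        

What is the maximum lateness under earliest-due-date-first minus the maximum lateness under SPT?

EDD (increasing due date): #109 #144 #130 #123 #137 #102 #116.
#109: 0→15, due 27, lateness -12
#144: 15→35, due 30, lateness 5
#130: 35→39, due 32, lateness 7
#123: 39→46, due 37, lateness 9
#137: 46→52, due 48, lateness 4
#102: 52→62, due 68, lateness -6
#116: 62→79, due 69, lateness 10
Maximum = 10.
SPT (increasing processing time): #130 #137 #123 #102 #109 #116 #144.
#130: 0→4, due 32, lateness -28
#137: 4→10, due 48, lateness -38
#123: 10→17, due 37, lateness -20
#102: 17→27, due 68, lateness -41
#109: 27→42, due 27, lateness 15
#116: 42→59, due 69, lateness -10
#144: 59→79, due 30, lateness 49
Maximum = 49.
Difference = 10 − 49 = -39.

-39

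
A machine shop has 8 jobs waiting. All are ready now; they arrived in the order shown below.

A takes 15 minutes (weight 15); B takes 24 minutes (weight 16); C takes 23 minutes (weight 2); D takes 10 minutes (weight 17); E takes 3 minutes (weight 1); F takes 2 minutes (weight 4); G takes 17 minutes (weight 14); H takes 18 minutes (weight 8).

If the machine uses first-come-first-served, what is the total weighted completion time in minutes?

FIFO (arrival order): A B C D E F G H.
A: finishes 15, weight 15, w·C = 225
B: finishes 39, weight 16, w·C = 624
C: finishes 62, weight 2, w·C = 124
D: finishes 72, weight 17, w·C = 1224
E: finishes 75, weight 1, w·C = 75
F: finishes 77, weight 4, w·C = 308
G: finishes 94, weight 14, w·C = 1316
H: finishes 112, weight 8, w·C = 896
Sum = 225+624+124+1224+75+308+1316+896 = 4792.

4792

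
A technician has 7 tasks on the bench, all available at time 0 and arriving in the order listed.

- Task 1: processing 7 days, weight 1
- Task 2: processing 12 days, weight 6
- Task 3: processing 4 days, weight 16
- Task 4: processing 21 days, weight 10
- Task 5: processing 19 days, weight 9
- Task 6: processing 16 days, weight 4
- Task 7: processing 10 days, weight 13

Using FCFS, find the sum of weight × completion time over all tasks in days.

FIFO (arrival order): Task 1 Task 2 Task 3 Task 4 Task 5 Task 6 Task 7.
Task 1: finishes 7, weight 1, w·C = 7
Task 2: finishes 19, weight 6, w·C = 114
Task 3: finishes 23, weight 16, w·C = 368
Task 4: finishes 44, weight 10, w·C = 440
Task 5: finishes 63, weight 9, w·C = 567
Task 6: finishes 79, weight 4, w·C = 316
Task 7: finishes 89, weight 13, w·C = 1157
Sum = 7+114+368+440+567+316+1157 = 2969.

2969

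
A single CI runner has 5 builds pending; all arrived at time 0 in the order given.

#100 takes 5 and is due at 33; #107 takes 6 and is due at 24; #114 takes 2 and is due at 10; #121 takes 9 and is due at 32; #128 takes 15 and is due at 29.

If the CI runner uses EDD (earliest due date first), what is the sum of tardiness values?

4

EDD (increasing due date): #114 #107 #128 #121 #100.
#114: 0→2, due 10, tardiness 0
#107: 2→8, due 24, tardiness 0
#128: 8→23, due 29, tardiness 0
#121: 23→32, due 32, tardiness 0
#100: 32→37, due 33, tardiness 4
Sum = 0+0+0+0+4 = 4.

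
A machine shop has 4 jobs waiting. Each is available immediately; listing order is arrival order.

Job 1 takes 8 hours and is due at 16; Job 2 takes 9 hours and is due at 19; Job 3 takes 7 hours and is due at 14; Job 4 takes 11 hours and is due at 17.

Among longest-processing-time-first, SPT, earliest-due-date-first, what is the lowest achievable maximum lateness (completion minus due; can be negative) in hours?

16

LPT (decreasing processing time): Job 4 Job 2 Job 1 Job 3.
Job 4: 0→11, due 17, lateness -6
Job 2: 11→20, due 19, lateness 1
Job 1: 20→28, due 16, lateness 12
Job 3: 28→35, due 14, lateness 21
Maximum = 21.
SPT (increasing processing time): Job 3 Job 1 Job 2 Job 4.
Job 3: 0→7, due 14, lateness -7
Job 1: 7→15, due 16, lateness -1
Job 2: 15→24, due 19, lateness 5
Job 4: 24→35, due 17, lateness 18
Maximum = 18.
EDD (increasing due date): Job 3 Job 1 Job 4 Job 2.
Job 3: 0→7, due 14, lateness -7
Job 1: 7→15, due 16, lateness -1
Job 4: 15→26, due 17, lateness 9
Job 2: 26→35, due 19, lateness 16
Maximum = 16.
LPT 21, SPT 18, EDD 16 → minimum 16.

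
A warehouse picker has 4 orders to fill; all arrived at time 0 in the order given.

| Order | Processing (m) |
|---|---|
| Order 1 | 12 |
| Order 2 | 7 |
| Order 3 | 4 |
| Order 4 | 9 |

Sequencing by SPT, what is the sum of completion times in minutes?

SPT (increasing processing time): Order 3 Order 2 Order 4 Order 1.
Order 3: 0→4
Order 2: 4→11
Order 4: 11→20
Order 1: 20→32
Sum = 4+11+20+32 = 67.

67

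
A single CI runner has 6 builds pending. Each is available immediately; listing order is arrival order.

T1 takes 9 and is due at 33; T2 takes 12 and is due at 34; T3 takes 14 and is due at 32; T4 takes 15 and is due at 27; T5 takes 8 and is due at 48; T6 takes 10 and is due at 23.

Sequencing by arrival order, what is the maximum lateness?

FIFO (arrival order): T1 T2 T3 T4 T5 T6.
T1: 0→9, due 33, lateness -24
T2: 9→21, due 34, lateness -13
T3: 21→35, due 32, lateness 3
T4: 35→50, due 27, lateness 23
T5: 50→58, due 48, lateness 10
T6: 58→68, due 23, lateness 45
Maximum = 45.

45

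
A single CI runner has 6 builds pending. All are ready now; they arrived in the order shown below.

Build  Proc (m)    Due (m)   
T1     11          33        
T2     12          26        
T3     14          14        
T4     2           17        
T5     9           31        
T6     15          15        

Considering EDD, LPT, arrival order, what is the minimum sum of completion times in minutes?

EDD (increasing due date): T3 T6 T4 T2 T5 T1.
T3: 0→14
T6: 14→29
T4: 29→31
T2: 31→43
T5: 43→52
T1: 52→63
Sum = 14+29+31+43+52+63 = 232.
LPT (decreasing processing time): T6 T3 T2 T1 T5 T4.
T6: 0→15
T3: 15→29
T2: 29→41
T1: 41→52
T5: 52→61
T4: 61→63
Sum = 15+29+41+52+61+63 = 261.
FIFO (arrival order): T1 T2 T3 T4 T5 T6.
T1: 0→11
T2: 11→23
T3: 23→37
T4: 37→39
T5: 39→48
T6: 48→63
Sum = 11+23+37+39+48+63 = 221.
EDD 232, LPT 261, FIFO 221 → minimum 221.

221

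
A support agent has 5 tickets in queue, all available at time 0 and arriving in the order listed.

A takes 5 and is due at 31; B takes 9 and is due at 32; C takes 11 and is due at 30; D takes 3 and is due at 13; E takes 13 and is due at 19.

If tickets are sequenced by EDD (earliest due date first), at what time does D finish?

EDD (increasing due date): D E C A B.
D: 0→3

3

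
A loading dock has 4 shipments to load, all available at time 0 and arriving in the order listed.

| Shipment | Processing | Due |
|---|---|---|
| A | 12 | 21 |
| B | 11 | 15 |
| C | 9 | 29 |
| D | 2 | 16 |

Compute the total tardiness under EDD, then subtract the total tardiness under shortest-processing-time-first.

EDD (increasing due date): B D A C.
B: 0→11, due 15, tardiness 0
D: 11→13, due 16, tardiness 0
A: 13→25, due 21, tardiness 4
C: 25→34, due 29, tardiness 5
Sum = 0+0+4+5 = 9.
SPT (increasing processing time): D C B A.
D: 0→2, due 16, tardiness 0
C: 2→11, due 29, tardiness 0
B: 11→22, due 15, tardiness 7
A: 22→34, due 21, tardiness 13
Sum = 0+0+7+13 = 20.
Difference = 9 − 20 = -11.

-11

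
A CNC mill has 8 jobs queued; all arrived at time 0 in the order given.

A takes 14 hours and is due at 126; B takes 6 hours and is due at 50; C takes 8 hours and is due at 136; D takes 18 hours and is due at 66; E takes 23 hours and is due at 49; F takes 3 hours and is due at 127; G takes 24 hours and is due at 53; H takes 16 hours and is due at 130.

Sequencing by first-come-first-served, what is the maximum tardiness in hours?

43

FIFO (arrival order): A B C D E F G H.
A: 0→14, due 126, tardiness 0
B: 14→20, due 50, tardiness 0
C: 20→28, due 136, tardiness 0
D: 28→46, due 66, tardiness 0
E: 46→69, due 49, tardiness 20
F: 69→72, due 127, tardiness 0
G: 72→96, due 53, tardiness 43
H: 96→112, due 130, tardiness 0
Maximum = 43.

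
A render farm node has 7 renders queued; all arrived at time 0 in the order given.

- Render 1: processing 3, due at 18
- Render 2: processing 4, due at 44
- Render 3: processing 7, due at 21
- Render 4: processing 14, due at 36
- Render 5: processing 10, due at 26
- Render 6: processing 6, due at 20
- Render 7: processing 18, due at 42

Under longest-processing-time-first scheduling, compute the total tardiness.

138

LPT (decreasing processing time): Render 7 Render 4 Render 5 Render 3 Render 6 Render 2 Render 1.
Render 7: 0→18, due 42, tardiness 0
Render 4: 18→32, due 36, tardiness 0
Render 5: 32→42, due 26, tardiness 16
Render 3: 42→49, due 21, tardiness 28
Render 6: 49→55, due 20, tardiness 35
Render 2: 55→59, due 44, tardiness 15
Render 1: 59→62, due 18, tardiness 44
Sum = 0+0+16+28+35+15+44 = 138.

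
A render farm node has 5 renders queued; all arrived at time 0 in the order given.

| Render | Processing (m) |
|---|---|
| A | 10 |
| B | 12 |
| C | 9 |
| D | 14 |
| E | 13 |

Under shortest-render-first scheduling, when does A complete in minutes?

SPT (increasing processing time): C A B E D.
C: 0→9
A: 9→19

19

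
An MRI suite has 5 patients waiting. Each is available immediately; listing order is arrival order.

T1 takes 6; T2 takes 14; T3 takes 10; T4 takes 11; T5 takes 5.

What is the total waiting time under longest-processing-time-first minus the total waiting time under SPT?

LPT (decreasing processing time): T2 T4 T3 T1 T5.
T2: waits 0, runs 0→14
T4: waits 14, runs 14→25
T3: waits 25, runs 25→35
T1: waits 35, runs 35→41
T5: waits 41, runs 41→46
Sum = 0+14+25+35+41 = 115.
SPT (increasing processing time): T5 T1 T3 T4 T2.
T5: waits 0, runs 0→5
T1: waits 5, runs 5→11
T3: waits 11, runs 11→21
T4: waits 21, runs 21→32
T2: waits 32, runs 32→46
Sum = 0+5+11+21+32 = 69.
Difference = 115 − 69 = 46.

46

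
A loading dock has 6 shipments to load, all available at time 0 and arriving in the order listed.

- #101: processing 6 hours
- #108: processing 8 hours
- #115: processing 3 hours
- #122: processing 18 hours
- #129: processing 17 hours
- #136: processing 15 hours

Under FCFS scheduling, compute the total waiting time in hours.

124

FIFO (arrival order): #101 #108 #115 #122 #129 #136.
#101: waits 0, runs 0→6
#108: waits 6, runs 6→14
#115: waits 14, runs 14→17
#122: waits 17, runs 17→35
#129: waits 35, runs 35→52
#136: waits 52, runs 52→67
Sum = 0+6+14+17+35+52 = 124.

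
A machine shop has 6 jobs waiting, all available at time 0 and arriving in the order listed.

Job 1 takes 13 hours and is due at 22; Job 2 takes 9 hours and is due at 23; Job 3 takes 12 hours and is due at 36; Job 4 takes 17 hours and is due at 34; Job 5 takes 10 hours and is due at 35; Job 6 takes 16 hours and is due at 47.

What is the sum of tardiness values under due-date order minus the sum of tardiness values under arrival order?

1

EDD (increasing due date): Job 1 Job 2 Job 4 Job 5 Job 3 Job 6.
Job 1: 0→13, due 22, tardiness 0
Job 2: 13→22, due 23, tardiness 0
Job 4: 22→39, due 34, tardiness 5
Job 5: 39→49, due 35, tardiness 14
Job 3: 49→61, due 36, tardiness 25
Job 6: 61→77, due 47, tardiness 30
Sum = 0+0+5+14+25+30 = 74.
FIFO (arrival order): Job 1 Job 2 Job 3 Job 4 Job 5 Job 6.
Job 1: 0→13, due 22, tardiness 0
Job 2: 13→22, due 23, tardiness 0
Job 3: 22→34, due 36, tardiness 0
Job 4: 34→51, due 34, tardiness 17
Job 5: 51→61, due 35, tardiness 26
Job 6: 61→77, due 47, tardiness 30
Sum = 0+0+0+17+26+30 = 73.
Difference = 74 − 73 = 1.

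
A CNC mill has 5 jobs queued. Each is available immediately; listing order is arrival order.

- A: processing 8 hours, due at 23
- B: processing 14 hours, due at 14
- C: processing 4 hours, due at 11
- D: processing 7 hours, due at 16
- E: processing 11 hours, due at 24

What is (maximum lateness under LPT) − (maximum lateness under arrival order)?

LPT (decreasing processing time): B E A D C.
B: 0→14, due 14, lateness 0
E: 14→25, due 24, lateness 1
A: 25→33, due 23, lateness 10
D: 33→40, due 16, lateness 24
C: 40→44, due 11, lateness 33
Maximum = 33.
FIFO (arrival order): A B C D E.
A: 0→8, due 23, lateness -15
B: 8→22, due 14, lateness 8
C: 22→26, due 11, lateness 15
D: 26→33, due 16, lateness 17
E: 33→44, due 24, lateness 20
Maximum = 20.
Difference = 33 − 20 = 13.

13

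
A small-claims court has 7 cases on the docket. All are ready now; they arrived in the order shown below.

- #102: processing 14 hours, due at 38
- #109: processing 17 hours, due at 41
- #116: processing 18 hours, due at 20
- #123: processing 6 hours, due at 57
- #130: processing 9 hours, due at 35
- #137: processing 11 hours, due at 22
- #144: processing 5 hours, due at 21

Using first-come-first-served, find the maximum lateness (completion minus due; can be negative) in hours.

59

FIFO (arrival order): #102 #109 #116 #123 #130 #137 #144.
#102: 0→14, due 38, lateness -24
#109: 14→31, due 41, lateness -10
#116: 31→49, due 20, lateness 29
#123: 49→55, due 57, lateness -2
#130: 55→64, due 35, lateness 29
#137: 64→75, due 22, lateness 53
#144: 75→80, due 21, lateness 59
Maximum = 59.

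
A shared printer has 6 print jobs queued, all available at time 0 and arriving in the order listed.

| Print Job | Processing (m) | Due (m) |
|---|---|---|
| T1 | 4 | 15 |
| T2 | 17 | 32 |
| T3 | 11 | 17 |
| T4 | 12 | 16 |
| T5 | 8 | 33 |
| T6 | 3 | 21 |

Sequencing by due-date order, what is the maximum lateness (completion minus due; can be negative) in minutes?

22

EDD (increasing due date): T1 T4 T3 T6 T2 T5.
T1: 0→4, due 15, lateness -11
T4: 4→16, due 16, lateness 0
T3: 16→27, due 17, lateness 10
T6: 27→30, due 21, lateness 9
T2: 30→47, due 32, lateness 15
T5: 47→55, due 33, lateness 22
Maximum = 22.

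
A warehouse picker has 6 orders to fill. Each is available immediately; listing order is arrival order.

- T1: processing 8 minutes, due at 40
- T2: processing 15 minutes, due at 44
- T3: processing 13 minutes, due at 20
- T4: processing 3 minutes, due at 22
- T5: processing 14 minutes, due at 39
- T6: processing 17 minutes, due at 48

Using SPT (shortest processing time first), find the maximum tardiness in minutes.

SPT (increasing processing time): T4 T1 T3 T5 T2 T6.
T4: 0→3, due 22, tardiness 0
T1: 3→11, due 40, tardiness 0
T3: 11→24, due 20, tardiness 4
T5: 24→38, due 39, tardiness 0
T2: 38→53, due 44, tardiness 9
T6: 53→70, due 48, tardiness 22
Maximum = 22.

22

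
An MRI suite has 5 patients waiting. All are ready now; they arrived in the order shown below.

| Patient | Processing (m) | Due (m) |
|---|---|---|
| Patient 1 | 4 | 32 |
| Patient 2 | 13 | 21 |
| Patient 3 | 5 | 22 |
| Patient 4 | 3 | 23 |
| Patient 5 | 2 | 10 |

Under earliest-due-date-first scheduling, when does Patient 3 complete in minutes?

EDD (increasing due date): Patient 5 Patient 2 Patient 3 Patient 4 Patient 1.
Patient 5: 0→2
Patient 2: 2→15
Patient 3: 15→20

20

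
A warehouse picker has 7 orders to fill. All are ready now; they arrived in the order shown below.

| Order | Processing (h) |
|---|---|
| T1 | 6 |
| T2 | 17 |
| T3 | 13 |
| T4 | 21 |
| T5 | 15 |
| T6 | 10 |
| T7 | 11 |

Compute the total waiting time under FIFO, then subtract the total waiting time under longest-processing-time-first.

FIFO (arrival order): T1 T2 T3 T4 T5 T6 T7.
T1: waits 0, runs 0→6
T2: waits 6, runs 6→23
T3: waits 23, runs 23→36
T4: waits 36, runs 36→57
T5: waits 57, runs 57→72
T6: waits 72, runs 72→82
T7: waits 82, runs 82→93
Sum = 0+6+23+36+57+72+82 = 276.
LPT (decreasing processing time): T4 T2 T5 T3 T7 T6 T1.
T4: waits 0, runs 0→21
T2: waits 21, runs 21→38
T5: waits 38, runs 38→53
T3: waits 53, runs 53→66
T7: waits 66, runs 66→77
T6: waits 77, runs 77→87
T1: waits 87, runs 87→93
Sum = 0+21+38+53+66+77+87 = 342.
Difference = 276 − 342 = -66.

-66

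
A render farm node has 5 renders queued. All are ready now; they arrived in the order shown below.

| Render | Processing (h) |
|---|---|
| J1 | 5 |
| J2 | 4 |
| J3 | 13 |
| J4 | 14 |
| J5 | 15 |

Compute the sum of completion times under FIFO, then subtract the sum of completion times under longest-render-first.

-61

FIFO (arrival order): J1 J2 J3 J4 J5.
J1: 0→5
J2: 5→9
J3: 9→22
J4: 22→36
J5: 36→51
Sum = 5+9+22+36+51 = 123.
LPT (decreasing processing time): J5 J4 J3 J1 J2.
J5: 0→15
J4: 15→29
J3: 29→42
J1: 42→47
J2: 47→51
Sum = 15+29+42+47+51 = 184.
Difference = 123 − 184 = -61.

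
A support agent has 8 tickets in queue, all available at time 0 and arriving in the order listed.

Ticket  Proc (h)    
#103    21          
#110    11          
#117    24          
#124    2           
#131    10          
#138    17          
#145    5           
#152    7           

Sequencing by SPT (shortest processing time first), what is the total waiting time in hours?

207

SPT (increasing processing time): #124 #145 #152 #131 #110 #138 #103 #117.
#124: waits 0, runs 0→2
#145: waits 2, runs 2→7
#152: waits 7, runs 7→14
#131: waits 14, runs 14→24
#110: waits 24, runs 24→35
#138: waits 35, runs 35→52
#103: waits 52, runs 52→73
#117: waits 73, runs 73→97
Sum = 0+2+7+14+24+35+52+73 = 207.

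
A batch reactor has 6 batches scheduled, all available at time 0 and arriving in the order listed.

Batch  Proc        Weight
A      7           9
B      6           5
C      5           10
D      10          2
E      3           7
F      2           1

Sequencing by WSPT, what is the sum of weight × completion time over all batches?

WSPT (decreasing weight/processing-time ratio): E C A B F D.
E: finishes 3, weight 7, w·C = 21
C: finishes 8, weight 10, w·C = 80
A: finishes 15, weight 9, w·C = 135
B: finishes 21, weight 5, w·C = 105
F: finishes 23, weight 1, w·C = 23
D: finishes 33, weight 2, w·C = 66
Sum = 21+80+135+105+23+66 = 430.

430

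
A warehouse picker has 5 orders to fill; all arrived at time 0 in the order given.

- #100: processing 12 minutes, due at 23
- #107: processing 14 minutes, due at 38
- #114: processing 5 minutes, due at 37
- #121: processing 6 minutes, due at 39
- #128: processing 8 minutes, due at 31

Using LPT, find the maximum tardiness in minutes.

LPT (decreasing processing time): #107 #100 #128 #121 #114.
#107: 0→14, due 38, tardiness 0
#100: 14→26, due 23, tardiness 3
#128: 26→34, due 31, tardiness 3
#121: 34→40, due 39, tardiness 1
#114: 40→45, due 37, tardiness 8
Maximum = 8.

8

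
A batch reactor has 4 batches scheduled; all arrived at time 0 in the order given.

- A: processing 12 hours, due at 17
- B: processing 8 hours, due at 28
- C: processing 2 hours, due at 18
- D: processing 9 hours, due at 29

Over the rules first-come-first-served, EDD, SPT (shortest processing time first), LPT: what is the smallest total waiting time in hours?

FIFO (arrival order): A B C D.
A: waits 0, runs 0→12
B: waits 12, runs 12→20
C: waits 20, runs 20→22
D: waits 22, runs 22→31
Sum = 0+12+20+22 = 54.
EDD (increasing due date): A C B D.
A: waits 0, runs 0→12
C: waits 12, runs 12→14
B: waits 14, runs 14→22
D: waits 22, runs 22→31
Sum = 0+12+14+22 = 48.
SPT (increasing processing time): C B D A.
C: waits 0, runs 0→2
B: waits 2, runs 2→10
D: waits 10, runs 10→19
A: waits 19, runs 19→31
Sum = 0+2+10+19 = 31.
LPT (decreasing processing time): A D B C.
A: waits 0, runs 0→12
D: waits 12, runs 12→21
B: waits 21, runs 21→29
C: waits 29, runs 29→31
Sum = 0+12+21+29 = 62.
FIFO 54, EDD 48, SPT 31, LPT 62 → minimum 31.

31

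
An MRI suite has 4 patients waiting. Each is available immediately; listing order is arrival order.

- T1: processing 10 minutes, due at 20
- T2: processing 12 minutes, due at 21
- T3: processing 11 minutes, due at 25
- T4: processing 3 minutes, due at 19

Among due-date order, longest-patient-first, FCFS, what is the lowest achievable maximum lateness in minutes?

11

EDD (increasing due date): T4 T1 T2 T3.
T4: 0→3, due 19, lateness -16
T1: 3→13, due 20, lateness -7
T2: 13→25, due 21, lateness 4
T3: 25→36, due 25, lateness 11
Maximum = 11.
LPT (decreasing processing time): T2 T3 T1 T4.
T2: 0→12, due 21, lateness -9
T3: 12→23, due 25, lateness -2
T1: 23→33, due 20, lateness 13
T4: 33→36, due 19, lateness 17
Maximum = 17.
FIFO (arrival order): T1 T2 T3 T4.
T1: 0→10, due 20, lateness -10
T2: 10→22, due 21, lateness 1
T3: 22→33, due 25, lateness 8
T4: 33→36, due 19, lateness 17
Maximum = 17.
EDD 11, LPT 17, FIFO 17 → minimum 11.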